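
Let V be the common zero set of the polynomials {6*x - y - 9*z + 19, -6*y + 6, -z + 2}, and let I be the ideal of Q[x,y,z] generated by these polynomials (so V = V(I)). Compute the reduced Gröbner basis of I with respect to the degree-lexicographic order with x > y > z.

Buchberger's algorithm terminates because the ascending chain of leading-term ideals stabilizes.

f_1 = 6*x - y - 9*z + 19, LT = x.
f_2 = -6*y + 6, LT = y.
f_3 = -z + 2, LT = z.

The S-polynomials (S(f_1,f_2), S(f_1,f_3), S(f_2,f_3)) all reduce to 0 modulo the current basis, so we have a Gröbner basis.

G = {x, y - 1, z - 2}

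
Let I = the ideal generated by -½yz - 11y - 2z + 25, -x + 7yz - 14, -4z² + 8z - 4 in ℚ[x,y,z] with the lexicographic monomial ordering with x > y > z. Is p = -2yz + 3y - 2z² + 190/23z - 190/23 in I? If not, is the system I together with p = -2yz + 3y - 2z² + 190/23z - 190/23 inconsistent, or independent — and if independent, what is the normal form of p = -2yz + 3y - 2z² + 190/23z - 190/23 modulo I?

-2yz + 3y - 2z² + 190/23z - 190/23 lies in I (it reduces to 0).

First compute the reduced Gröbner basis of I by Buchberger's algorithm.
f_1 = -½yz - 11y - 2z + 25, LT = yz.
f_2 = -x + 7yz - 14, LT = x.
f_3 = -4z² + 8z - 4, LT = z².

S(f_1,f_2): leading monomials are coprime, so the S-polynomial reduces to 0 (Buchberger's first criterion).
S(f_1,f_3): lcm = yz². S = 24yz - y + 4z² - 50z.
  leading term yz: subtract (-48)·f_1 from 24yz - y + 4z² - 50z → -529y + 4z² - 146z + 1200
  leading term y: no divisor's leading term divides it; move -529y to the remainder.
  leading term z²: subtract (-1)·f_3 from 4z² - 146z + 1200 → -138z + 1196
  leading term z: no divisor's leading term divides it; move -138z to the remainder.
  leading term 1: no divisor's leading term divides it; move 1196 to the remainder.
  remainder -529y - 138z + 1196 ≠ 0; add h_4 = -529y - 138z + 1196 to the basis.

S(f_2,f_3): leading monomials are coprime, so the S-polynomial reduces to 0 (Buchberger's first criterion).
S(f_1,h_4): lcm = yz. S = 22y - 6/23z² + 144/23z - 50.
  leading term y: subtract (-22/529)·h_4 from 22y - 6/23z² + 144/23z - 50 → -6/23z² + 12/23z - 6/23
  leading term z²: subtract (3/46)·f_3 from -6/23z² + 12/23z - 6/23 → 0
  remainder 0.

S(f_2,h_4): leading monomials are coprime, so the S-polynomial reduces to 0 (Buchberger's first criterion).
S(f_3,h_4): leading monomials are coprime, so the S-polynomial reduces to 0 (Buchberger's first criterion).
Every S-polynomial of the final basis reduces to 0, so we have a Gröbner basis.
Inter-reduce: drop elements whose leading term is divisible by another's, tail-reduce, and make monic.
Reduced Gröbner basis: {x - 280/23z + 280/23, y + 6/23z - 52/23, z² - 2z + 1}.
Label its elements g_1 = x - 280/23z + 280/23, g_2 = y + 6/23z - 52/23, g_3 = z² - 2z + 1.

Reduce p = -2yz + 3y - 2z² + 190/23z - 190/23 modulo G:
  leading term yz: subtract (-2z)·g_2 from -2yz + 3y - 2z² + 190/23z - 190/23 → 3y - 34/23z² + 86/23z - 190/23
  leading term y: subtract (3)·g_2 from 3y - 34/23z² + 86/23z - 190/23 → -34/23z² + 68/23z - 34/23
  leading term z²: subtract (-34/23)·g_3 from -34/23z² + 68/23z - 34/23 → 0
  normal form = 0.
Since the normal form is 0, p ∈ I.

Ideal membership is decidable via reduction modulo a Gröbner basis.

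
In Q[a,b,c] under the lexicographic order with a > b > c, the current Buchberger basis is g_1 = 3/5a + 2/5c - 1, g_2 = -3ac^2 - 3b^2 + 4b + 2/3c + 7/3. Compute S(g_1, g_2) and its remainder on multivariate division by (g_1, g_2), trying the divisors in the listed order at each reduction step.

S(g_1, g_2) = -b^2 + 4/3b + 2/3c^3 - 5/3c^2 + 2/9c + 7/9; remainder on division = -b^2 + 4/3b + 2/3c^3 - 5/3c^2 + 2/9c + 7/9.

lcm(LM(g_1), LM(g_2)) = ac^2.
S = (lcm/LT(g_1))·g_1 − (lcm/LT(g_2))·g_2 = -b^2 + 4/3b + 2/3c^3 - 5/3c^2 + 2/9c + 7/9.
Reduce S modulo (g_1, g_2) in that order:
  leading term b^2: no divisor's leading term divides it; move -b^2 to the remainder.
  leading term b: no divisor's leading term divides it; move 4/3b to the remainder.
  leading term c^3: no divisor's leading term divides it; move 2/3c^3 to the remainder.
  leading term c^2: no divisor's leading term divides it; move -5/3c^2 to the remainder.
  leading term c: no divisor's leading term divides it; move 2/9c to the remainder.
  leading term 1: no divisor's leading term divides it; move 7/9 to the remainder.
The remainder -b^2 + 4/3b + 2/3c^3 - 5/3c^2 + 2/9c + 7/9 is nonzero, so it would be added as the next basis element.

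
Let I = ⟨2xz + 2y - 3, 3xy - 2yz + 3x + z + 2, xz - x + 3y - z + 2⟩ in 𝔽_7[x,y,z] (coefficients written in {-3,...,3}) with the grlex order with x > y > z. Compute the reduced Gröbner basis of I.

f_1 = 2xz + 2y - 3, LT = xz.
f_2 = 3xy - 2yz + 3x + z + 2, LT = xy.
f_3 = xz - x + 3y - z + 2, LT = xz.

S(f_1,f_2): lcm = xyz. S = 3yz² - xz + y² + 2z² + 2y - 3z.
  reduce S modulo (f_1, f_2, f_3):
  remainder 3yz² + y² + 2z² + 3y - 3z + 2 ≠ 0; add g_4 = 3yz² + y² + 2z² + 3y - 3z + 2 to the basis.

S(f_1,f_3): lcm = xz. S = x - 2y + z.
  reduce S modulo (f_1, f_2, f_3, g_4):
  remainder x - 2y + z ≠ 0; add g_5 = x - 2y + z to the basis.

S(f_2,f_3): lcm = xyz. S = -3yz² + xy + xz - 3y² + yz - 2z² - 2y + 3z.
  reduce S modulo (f_1, f_2, f_3, g_4, g_5):
  remainder -2y² - 3yz - 2y + 3z - 3 ≠ 0; add g_6 = -2y² - 3yz - 2y + 3z - 3 to the basis.

S(f_3,g_4): lcm = xyz². S = 2xy² - xyz - 3xz² + 3y²z - yz² - xy + xz + 2yz - 3x.
  reduce S modulo (f_1, f_2, f_3, g_4, g_5, g_6):
  remainder -2yz + z² - y - 2 ≠ 0; add g_7 = -2yz + z² - y - 2 to the basis.

S(g_4,g_6): lcm = y²z². S = 2yz³ - 2y³ + 2yz² - 2z³ + y² - yz + 2z² + 3y.
  reduce S modulo (f_1, f_2, f_3, g_4, g_5, g_6, g_7):
  remainder -z³ + 2z² + 3z ≠ 0; add g_8 = -z³ + 2z² + 3z to the basis.

The other S-polynomials (S(f_1,g_4), S(f_2,g_4), S(f_1,g_5), S(f_2,g_5), S(f_3,g_5), S(g_4,g_5), S(f_1,g_6), S(f_2,g_6), S(f_3,g_6), S(g_5,g_6), S(f_1,g_7), S(f_2,g_7), S(f_3,g_7), S(g_4,g_7), S(g_5,g_7), S(g_6,g_7), S(f_1,g_8), S(f_2,g_8), S(f_3,g_8), S(g_4,g_8), S(g_5,g_8), S(g_6,g_8), S(g_7,g_8)) all reduce to 0 modulo the current basis, so we have a Gröbner basis.
Inter-reduce: drop elements whose leading term is divisible by another's, tail-reduce, and make monic.

G = {z³ - 2z² - 3z, y² - z² + 2y + 2z, yz + 3z² - 3y + 1, x - 2y + z}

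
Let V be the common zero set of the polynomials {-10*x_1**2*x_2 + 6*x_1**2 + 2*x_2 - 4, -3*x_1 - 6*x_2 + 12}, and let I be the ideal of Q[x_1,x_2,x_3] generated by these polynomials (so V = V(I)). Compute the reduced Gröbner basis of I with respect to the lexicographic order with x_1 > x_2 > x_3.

G = {x_1 + 2*x_2 - 4, x_2**3 - 23/5*x_2**2 + 127/20*x_2 - 23/10}

f_1 = -10*x_1**2*x_2 + 6*x_1**2 + 2*x_2 - 4, LT = x_1**2*x_2.
f_2 = -3*x_1 - 6*x_2 + 12, LT = x_1.

S(f_1,f_2): lcm = x_1**2*x_2. S = -3/5*x_1**2 - 2*x_1*x_2**2 + 4*x_1*x_2 - 1/5*x_2 + 2/5.
  reduce S modulo (f_1, f_2):
  remainder 4*x_2**3 - 92/5*x_2**2 + 127/5*x_2 - 46/5 ≠ 0; add g_3 = 4*x_2**3 - 92/5*x_2**2 + 127/5*x_2 - 46/5 to the basis.

The other S-polynomials (S(f_1,g_3), S(f_2,g_3)) all reduce to 0 modulo the current basis, so we have a Gröbner basis.
Inter-reduce: drop elements whose leading term is divisible by another's, tail-reduce, and make monic.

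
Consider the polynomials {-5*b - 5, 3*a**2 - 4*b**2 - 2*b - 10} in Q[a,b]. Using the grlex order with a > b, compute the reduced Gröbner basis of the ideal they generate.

Buchberger's algorithm terminates because the ascending chain of leading-term ideals stabilizes.

f_1 = -5*b - 5, LT = b.
f_2 = 3*a**2 - 4*b**2 - 2*b - 10, LT = a**2.

S(f_1,f_2): leading monomials are coprime, so the S-polynomial reduces to 0 (Buchberger's first criterion).
Every S-polynomial of the final basis reduces to 0, so we have a Gröbner basis.

G = {a**2 - 4, b + 1}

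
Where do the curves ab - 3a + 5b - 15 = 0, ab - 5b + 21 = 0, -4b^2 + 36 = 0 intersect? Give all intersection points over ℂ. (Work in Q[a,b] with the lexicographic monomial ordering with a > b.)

{(-2, 3)}

Compute a lex Gröbner basis by Buchberger's algorithm.
f_1 = ab - 3a + 5b - 15, LT = ab.
f_2 = ab - 5b + 21, LT = ab.
f_3 = -4b^2 + 36, LT = b^2.

S(f_1,f_2): lcm = ab. S = -3a + 10b - 36.
  leading term a: no divisor's leading term divides it; move -3a to the remainder.
  leading term b: no divisor's leading term divides it; move 10b to the remainder.
  leading term 1: no divisor's leading term divides it; move -36 to the remainder.
  remainder -3a + 10b - 36 ≠ 0; add h_4 = -3a + 10b - 36 to the basis.

S(f_2,f_3): lcm = ab^2. S = 9a - 5b^2 + 21b.
  leading term a: subtract (-3)·h_4 from 9a - 5b^2 + 21b → -5b^2 + 51b - 108
  leading term b^2: subtract (5/4)·f_3 from -5b^2 + 51b - 108 → 51b - 153
  leading term b: no divisor's leading term divides it; move 51b to the remainder.
  leading term 1: no divisor's leading term divides it; move -153 to the remainder.
  remainder 51b - 153 ≠ 0; add h_5 = 51b - 153 to the basis.

The other S-polynomials (S(f_1,f_3), S(f_1,h_4), S(f_2,h_4), S(f_3,h_4), S(f_1,h_5), S(f_2,h_5), S(f_3,h_5), S(h_4,h_5)) all reduce to 0 modulo the current basis, so we have a Gröbner basis.
Inter-reduce: drop elements whose leading term is divisible by another's, tail-reduce, and make monic.
Reduced Gröbner basis: {a + 2, b - 3}.

A lex Gröbner basis eliminates variables successively. Here b - 3 depends only on b, with roots {3}; lifting each root through the earlier basis elements recovers the full solutions.
  b = 3: the earlier basis element becomes a + 2 = 0, giving a = -2 — point (-2, 3).
Substituting each solution back into the original system confirms all equations vanish.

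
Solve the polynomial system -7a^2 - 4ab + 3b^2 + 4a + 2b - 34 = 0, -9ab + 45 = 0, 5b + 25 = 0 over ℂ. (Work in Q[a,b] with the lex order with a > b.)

Compute a lex Gröbner basis by Buchberger's algorithm.
f_1 = -7a^2 - 4ab + 4a + 3b^2 + 2b - 34, LT = a^2.
f_2 = -9ab + 45, LT = ab.
f_3 = 5b + 25, LT = b.

S(f_1,f_2): lcm = a^2b. S = 4/7ab^2 - 4/7ab + 5a - 3/7b^3 - 2/7b^2 + 34/7b.
  reduce S modulo (f_1, f_2, f_3):
  remainder 5a + 5 ≠ 0; add h_4 = 5a + 5 to the basis.

The other S-polynomials (S(f_1,f_3), S(f_2,f_3), S(f_1,h_4), S(f_2,h_4), S(f_3,h_4)) all reduce to 0 modulo the current basis, so we have a Gröbner basis.
Inter-reduce: drop elements whose leading term is divisible by another's, tail-reduce, and make monic.
Reduced Gröbner basis: {a + 1, b + 5}.

From the last basis element, b + 5 = 0, so b takes values in {-5}. Each choice, substituted upward through the basis, yields the corresponding point(s) of the solution set.
  b = -5: the earlier basis element becomes a + 1 = 0, giving a = -1 — point (-1, -5).
This is the nonlinear analogue of row-reducing a linear system.

{(-1, -5)}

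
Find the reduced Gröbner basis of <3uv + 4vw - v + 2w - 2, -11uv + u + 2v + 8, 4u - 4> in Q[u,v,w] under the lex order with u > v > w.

This is the nonlinear analogue of row-reducing a linear system.

f_1 = 3uv + 4vw - v + 2w - 2, LT = uv.
f_2 = -11uv + u + 2v + 8, LT = uv.
f_3 = 4u - 4, LT = u.

S(f_1,f_2): lcm = uv. S = 1/11u + 4/3vw - 5/33v + 2/3w + 2/33.
  leading term u: subtract (1/44)·f_3 from 1/11u + 4/3vw - 5/33v + 2/3w + 2/33 → 4/3vw - 5/33v + 2/3w + 5/33
  leading term vw: no divisor's leading term divides it; move 4/3vw to the remainder.
  leading term v: no divisor's leading term divides it; move -5/33v to the remainder.
  leading term w: no divisor's leading term divides it; move 2/3w to the remainder.
  leading term 1: no divisor's leading term divides it; move 5/33 to the remainder.
  remainder 4/3vw - 5/33v + 2/3w + 5/33 ≠ 0; add g_4 = 4/3vw - 5/33v + 2/3w + 5/33 to the basis.

S(f_1,f_3): lcm = uv. S = 4/3vw + 2/3v + 2/3w - 2/3.
  leading term vw: subtract (1)·g_4 from 4/3vw + 2/3v + 2/3w - 2/3 → 9/11v - 9/11
  leading term v: no divisor's leading term divides it; move 9/11v to the remainder.
  leading term 1: no divisor's leading term divides it; move -9/11 to the remainder.
  remainder 9/11v - 9/11 ≠ 0; add g_5 = 9/11v - 9/11 to the basis.

S(f_1,g_4): lcm = uvw. S = 5/44uv - 1/2uw - 5/44u + 4/3vw^2 - 1/3vw + 2/3w^2 - 2/3w.
  leading term uv: subtract (5/132)·f_1 from 5/44uv - 1/2uw - 5/44u + 4/3vw^2 - 1/3vw + 2/3w^2 - 2/3w → -1/2uw - 5/44u + 4/3vw^2 - 16/33vw + 5/132v + 2/3w^2 - 49/66w + 5/66
  leading term uw: subtract (-1/8w)·f_3 from -1/2uw - 5/44u + 4/3vw^2 - 16/33vw + 5/132v + 2/3w^2 - 49/66w + 5/66 → -5/44u + 4/3vw^2 - 16/33vw + 5/132v + 2/3w^2 - 41/33w + 5/66
  leading term u: subtract (-5/176)·f_3 from -5/44u + 4/3vw^2 - 16/33vw + 5/132v + 2/3w^2 - 41/33w + 5/66 → 4/3vw^2 - 16/33vw + 5/132v + 2/3w^2 - 41/33w - 5/132
  leading term vw^2: subtract (w)·g_4 from 4/3vw^2 - 16/33vw + 5/132v + 2/3w^2 - 41/33w - 5/132 → -1/3vw + 5/132v - 46/33w - 5/132
  leading term vw: subtract (-1/4)·g_4 from -1/3vw + 5/132v - 46/33w - 5/132 → -27/22w
  leading term w: no divisor's leading term divides it; move -27/22w to the remainder.
  remainder -27/22w ≠ 0; add g_6 = -27/22w to the basis.

The other S-polynomials (S(f_2,f_3), S(f_2,g_4), S(f_3,g_4), S(f_1,g_5), S(f_2,g_5), S(f_3,g_5), S(g_4,g_5), S(f_1,g_6), S(f_2,g_6), S(f_3,g_6), S(g_4,g_6), S(g_5,g_6)) all reduce to 0 modulo the current basis, so we have a Gröbner basis.
Inter-reduce: drop elements whose leading term is divisible by another's, tail-reduce, and make monic.

G = {u - 1, v - 1, w}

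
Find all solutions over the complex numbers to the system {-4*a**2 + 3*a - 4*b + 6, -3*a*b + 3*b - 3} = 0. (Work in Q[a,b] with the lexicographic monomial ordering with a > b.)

Compute a lex Gröbner basis by Buchberger's algorithm.
f_1 = -4*a**2 + 3*a - 4*b + 6, LT = a**2.
f_2 = -3*a*b + 3*b - 3, LT = a*b.

S(f_1,f_2): lcm = a**2*b. S = 1/4*a*b - a + b**2 - 3/2*b.
  leading term a*b: subtract (-1/12)·f_2 from 1/4*a*b - a + b**2 - 3/2*b → -a + b**2 - 5/4*b - 1/4
  leading term a: no divisor's leading term divides it; move -a to the remainder.
  leading term b**2: no divisor's leading term divides it; move b**2 to the remainder.
  leading term b: no divisor's leading term divides it; move -5/4*b to the remainder.
  leading term 1: no divisor's leading term divides it; move -1/4 to the remainder.
  remainder -a + b**2 - 5/4*b - 1/4 ≠ 0; add h_3 = -a + b**2 - 5/4*b - 1/4 to the basis.

S(f_2,h_3): lcm = a*b. S = b**3 - 5/4*b**2 - 5/4*b + 1.
  leading term b**3: no divisor's leading term divides it; move b**3 to the remainder.
  leading term b**2: no divisor's leading term divides it; move -5/4*b**2 to the remainder.
  leading term b: no divisor's leading term divides it; move -5/4*b to the remainder.
  leading term 1: no divisor's leading term divides it; move 1 to the remainder.
  remainder b**3 - 5/4*b**2 - 5/4*b + 1 ≠ 0; add h_4 = b**3 - 5/4*b**2 - 5/4*b + 1 to the basis.

The other S-polynomials (S(f_1,h_3), S(f_1,h_4), S(f_2,h_4), S(h_3,h_4)) all reduce to 0 modulo the current basis, so we have a Gröbner basis.
Inter-reduce: drop elements whose leading term is divisible by another's, tail-reduce, and make monic.
Reduced Gröbner basis: {a - b**2 + 5/4*b + 1/4, b**3 - 5/4*b**2 - 5/4*b + 1}.

The lex basis is triangular: the last element involves only b. Solving b**3 - 5/4*b**2 - 5/4*b + 1 = 0 gives b ∈ {-1, 9/8 - sqrt(17)/8, sqrt(17)/8 + 9/8}; substituting each value into the earlier elements determines the remaining variables.
  b = -1: the earlier basis element becomes a - 2 = 0, giving a = 2 — point (2, -1).
  b = 9/8 - sqrt(17)/8: the earlier basis element becomes a + 1/8 + sqrt(17)/8 = 0, giving a = -sqrt(17)/8 - 1/8 — point (-sqrt(17)/8 - 1/8, 9/8 - sqrt(17)/8).
  b = sqrt(17)/8 + 9/8: the earlier basis element becomes a - sqrt(17)/8 + 1/8 = 0, giving a = -1/8 + sqrt(17)/8 — point (-1/8 + sqrt(17)/8, sqrt(17)/8 + 9/8).

{(2, -1), (-sqrt(17)/8 - 1/8, 9/8 - sqrt(17)/8), (-1/8 + sqrt(17)/8, sqrt(17)/8 + 9/8)}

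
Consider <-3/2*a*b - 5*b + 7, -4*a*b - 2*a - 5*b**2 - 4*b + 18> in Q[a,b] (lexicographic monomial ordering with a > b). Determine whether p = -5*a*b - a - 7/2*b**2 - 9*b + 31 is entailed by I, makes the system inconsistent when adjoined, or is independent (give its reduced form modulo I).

First compute the reduced Gröbner basis of I by Buchberger's algorithm.
f_1 = -3/2*a*b - 5*b + 7, LT = a*b.
f_2 = -4*a*b - 2*a - 5*b**2 - 4*b + 18, LT = a*b.

S(f_1,f_2): lcm = a*b. S = -1/2*a - 5/4*b**2 + 7/3*b - 1/6.
  leading term a: no divisor's leading term divides it; move -1/2*a to the remainder.
  leading term b**2: no divisor's leading term divides it; move -5/4*b**2 to the remainder.
  leading term b: no divisor's leading term divides it; move 7/3*b to the remainder.
  leading term 1: no divisor's leading term divides it; move -1/6 to the remainder.
  remainder -1/2*a - 5/4*b**2 + 7/3*b - 1/6 ≠ 0; add h_3 = -1/2*a - 5/4*b**2 + 7/3*b - 1/6 to the basis.

S(f_1,h_3): lcm = a*b. S = -5/2*b**3 + 14/3*b**2 + 3*b - 14/3.
  leading term b**3: no divisor's leading term divides it; move -5/2*b**3 to the remainder.
  leading term b**2: no divisor's leading term divides it; move 14/3*b**2 to the remainder.
  leading term b: no divisor's leading term divides it; move 3*b to the remainder.
  leading term 1: no divisor's leading term divides it; move -14/3 to the remainder.
  remainder -5/2*b**3 + 14/3*b**2 + 3*b - 14/3 ≠ 0; add h_4 = -5/2*b**3 + 14/3*b**2 + 3*b - 14/3 to the basis.

The other S-polynomials (S(f_2,h_3), S(f_1,h_4), S(f_2,h_4), S(h_3,h_4)) all reduce to 0 modulo the current basis, so we have a Gröbner basis.
Inter-reduce: drop elements whose leading term is divisible by another's, tail-reduce, and make monic.
Reduced Gröbner basis: {a + 5/2*b**2 - 14/3*b + 1/3, b**3 - 28/15*b**2 - 6/5*b + 28/15}.
Label its elements g_1 = a + 5/2*b**2 - 14/3*b + 1/3, g_2 = b**3 - 28/15*b**2 - 6/5*b + 28/15.

Reduce p = -5*a*b - a - 7/2*b**2 - 9*b + 31 modulo G:
  leading term a*b: subtract (-5*b)·g_1 from -5*a*b - a - 7/2*b**2 - 9*b + 31 → -a + 25/2*b**3 - 161/6*b**2 - 22/3*b + 31
  leading term a: subtract (-1)·g_1 from -a + 25/2*b**3 - 161/6*b**2 - 22/3*b + 31 → 25/2*b**3 - 73/3*b**2 - 12*b + 94/3
  leading term b**3: subtract (25/2)·g_2 from 25/2*b**3 - 73/3*b**2 - 12*b + 94/3 → -b**2 + 3*b + 8
  leading term b**2: no divisor's leading term divides it; move -b**2 to the remainder.
  leading term b: no divisor's leading term divides it; move 3*b to the remainder.
  leading term 1: no divisor's leading term divides it; move 8 to the remainder.
  normal form = -b**2 + 3*b + 8.
The normal form is nonzero, so p ∉ I. Since p minus its normal form lies in I, I + (p) = I + (r) where r = -b**2 + 3*b + 8; decide whether this ideal is the whole ring.
Run Buchberger on G together with r (pairs among the g_i already reduce to 0 since G is a Gröbner basis):
g_1 = a + 5/2*b**2 - 14/3*b + 1/3, LT = a.
g_2 = b**3 - 28/15*b**2 - 6/5*b + 28/15, LT = b**3.
r = -b**2 + 3*b + 8, LT = b**2.

S(g_2,r): lcm = b**3. S = 17/15*b**2 + 34/5*b + 28/15.
  leading term b**2: subtract (-17/15)·r from 17/15*b**2 + 34/5*b + 28/15 → 51/5*b + 164/15
  leading term b: no divisor's leading term divides it; move 51/5*b to the remainder.
  leading term 1: no divisor's leading term divides it; move 164/15 to the remainder.
  remainder 51/5*b + 164/15 ≠ 0; add m_4 = 51/5*b + 164/15 to the basis.

S(g_2,m_4): lcm = b**3. S = -2248/765*b**2 - 6/5*b + 28/15.
  leading term b**2: subtract (2248/765)·r from -2248/765*b**2 - 6/5*b + 28/15 → -2554/255*b - 16556/765
  leading term b: subtract (-2554/2601)·m_4 from -2554/255*b - 16556/765 → -85100/7803
  leading term 1: no divisor's leading term divides it; move -85100/7803 to the remainder.
  remainder -85100/7803 ≠ 0; add m_5 = -85100/7803 to the basis.

The other S-polynomials (S(g_1,g_2), S(g_1,r), S(g_1,m_4), S(r,m_4), S(g_1,m_5), S(g_2,m_5), S(r,m_5), S(m_4,m_5)) all reduce to 0 modulo the current basis, so we have a Gröbner basis.
Inter-reduce: drop elements whose leading term is divisible by another's, tail-reduce, and make monic.
Reduced Gröbner basis: {1}.
The reduced Gröbner basis of I + (p) is {1}: the ideal is the whole ring, so the enlarged system has no common solution — adjoining p is inconsistent.

Adjoining -5*a*b - a - 7/2*b**2 - 9*b + 31 makes the ideal the whole ring: the system is inconsistent.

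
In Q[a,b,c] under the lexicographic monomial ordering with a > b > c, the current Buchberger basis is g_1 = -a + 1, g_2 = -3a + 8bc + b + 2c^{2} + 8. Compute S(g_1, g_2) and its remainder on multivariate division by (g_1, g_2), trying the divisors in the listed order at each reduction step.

S(g_1, g_2) = \tfrac{8}{3}bc + \tfrac{1}{3}b + \tfrac{2}{3}c^{2} + \tfrac{5}{3}; remainder on division = \tfrac{8}{3}bc + \tfrac{1}{3}b + \tfrac{2}{3}c^{2} + \tfrac{5}{3}.

lcm(LM(g_1), LM(g_2)) = a.
S = (lcm/LT(g_1))·g_1 − (lcm/LT(g_2))·g_2 = \tfrac{8}{3}bc + \tfrac{1}{3}b + \tfrac{2}{3}c^{2} + \tfrac{5}{3}.
Reduce S modulo (g_1, g_2) in that order:
  leading term bc: no divisor's leading term divides it; move \tfrac{8}{3}bc to the remainder.
  leading term b: no divisor's leading term divides it; move \tfrac{1}{3}b to the remainder.
  leading term c^{2}: no divisor's leading term divides it; move \tfrac{2}{3}c^{2} to the remainder.
  leading term 1: no divisor's leading term divides it; move \tfrac{5}{3} to the remainder.
The remainder \tfrac{8}{3}bc + \tfrac{1}{3}b + \tfrac{2}{3}c^{2} + \tfrac{5}{3} is nonzero, so it would be added as the next basis element.
An S-polynomial is built so that the two leading terms cancel; whether anything survives reduction is exactly the Gröbner-basis criterion.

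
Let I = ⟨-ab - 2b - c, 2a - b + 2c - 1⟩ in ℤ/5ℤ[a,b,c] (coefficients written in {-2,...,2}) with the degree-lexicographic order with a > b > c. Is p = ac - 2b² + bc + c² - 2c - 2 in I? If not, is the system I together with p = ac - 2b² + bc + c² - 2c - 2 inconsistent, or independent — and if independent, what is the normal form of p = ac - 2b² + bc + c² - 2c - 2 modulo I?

Adjoining ac - 2b² + bc + c² - 2c - 2 makes the ideal the whole ring: the system is inconsistent.

First compute the reduced Gröbner basis of I by Buchberger's algorithm.
f_1 = -ab - 2b - c, LT = ab.
f_2 = 2a - b + 2c - 1, LT = a.

S(f_1,f_2): lcm = ab. S = -2b² - bc + c.
  leading term b²: no divisor's leading term divides it; move -2b² to the remainder.
  leading term bc: no divisor's leading term divides it; move -bc to the remainder.
  leading term c: no divisor's leading term divides it; move c to the remainder.
  remainder -2b² - bc + c ≠ 0; add h_3 = -2b² - bc + c to the basis.

The other S-polynomials (S(f_1,h_3), S(f_2,h_3)) all reduce to 0 modulo the current basis, so we have a Gröbner basis.
Inter-reduce: drop elements whose leading term is divisible by another's, tail-reduce, and make monic.
Reduced Gröbner basis: {b² - 2bc + 2c, a + 2b + c + 2}.
Label its elements g_1 = b² - 2bc + 2c, g_2 = a + 2b + c + 2.

Reduce p = ac - 2b² + bc + c² - 2c - 2 modulo G:
  leading term ac: subtract (c)·g_2 from ac - 2b² + bc + c² - 2c - 2 → -2b² - bc + c - 2
  leading term b²: subtract (-2)·g_1 from -2b² - bc + c - 2 → -2
  leading term 1: no divisor's leading term divides it; move -2 to the remainder.
  normal form = -2.
The normal form is nonzero, so p ∉ I. Since p minus its normal form lies in I, I + (p) = I + (r) where r = -2; decide whether this ideal is the whole ring.
Here r = -2 is a nonzero constant, hence a unit: 1 ∈ I + (p), the Gröbner basis of I + (p) is {1}, and the enlarged system has no common solution — adjoining p is inconsistent.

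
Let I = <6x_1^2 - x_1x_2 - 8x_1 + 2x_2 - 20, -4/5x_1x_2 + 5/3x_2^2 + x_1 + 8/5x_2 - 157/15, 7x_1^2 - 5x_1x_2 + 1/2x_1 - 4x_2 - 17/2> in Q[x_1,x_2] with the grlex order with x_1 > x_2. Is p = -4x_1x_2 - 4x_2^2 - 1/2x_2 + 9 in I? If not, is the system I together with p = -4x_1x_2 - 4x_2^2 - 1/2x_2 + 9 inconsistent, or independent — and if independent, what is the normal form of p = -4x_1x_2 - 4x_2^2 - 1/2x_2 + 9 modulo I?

First compute the reduced Gröbner basis of I by Buchberger's algorithm.
f_1 = 6x_1^2 - x_1x_2 - 8x_1 + 2x_2 - 20, LT = x_1^2.
f_2 = -4/5x_1x_2 + 5/3x_2^2 + x_1 + 8/5x_2 - 157/15, LT = x_1x_2.
f_3 = 7x_1^2 - 5x_1x_2 + 1/2x_1 - 4x_2 - 17/2, LT = x_1^2.

S(f_1,f_2): lcm = x_1^2x_2. S = 23/12x_1x_2^2 + 5/4x_1^2 + 2/3x_1x_2 + 1/3x_2^2 - 157/12x_1 - 10/3x_2.
  leading term x_1x_2^2: subtract (-115/48x_2)·f_2 from 23/12x_1x_2^2 + 5/4x_1^2 + 2/3x_1x_2 + 1/3x_2^2 - 157/12x_1 - 10/3x_2 → 575/144x_2^3 + 5/4x_1^2 + 49/16x_1x_2 + 25/6x_2^2 - 157/12x_1 - 4091/144x_2
  leading term x_2^3: no divisor's leading term divides it; move 575/144x_2^3 to the remainder.
  leading term x_1^2: subtract (5/24)·f_1 from 5/4x_1^2 + 49/16x_1x_2 + 25/6x_2^2 - 157/12x_1 - 4091/144x_2 → 157/48x_1x_2 + 25/6x_2^2 - 137/12x_1 - 4151/144x_2 + 25/6
  leading term x_1x_2: subtract (-785/192)·f_2 from 157/48x_1x_2 + 25/6x_2^2 - 137/12x_1 - 4151/144x_2 + 25/6 → 6325/576x_2^2 - 469/64x_1 - 3209/144x_2 - 22249/576
  leading term x_2^2: no divisor's leading term divides it; move 6325/576x_2^2 to the remainder.
  leading term x_1: no divisor's leading term divides it; move -469/64x_1 to the remainder.
  leading term x_2: no divisor's leading term divides it; move -3209/144x_2 to the remainder.
  leading term 1: no divisor's leading term divides it; move -22249/576 to the remainder.
  remainder 575/144x_2^3 + 6325/576x_2^2 - 469/64x_1 - 3209/144x_2 - 22249/576 ≠ 0; add h_4 = 575/144x_2^3 + 6325/576x_2^2 - 469/64x_1 - 3209/144x_2 - 22249/576 to the basis.

S(f_1,f_3): lcm = x_1^2. S = 23/42x_1x_2 - 59/42x_1 + 19/21x_2 - 89/42.
  leading term x_1x_2: subtract (-115/168)·f_2 from 23/42x_1x_2 - 59/42x_1 + 19/21x_2 - 89/42 → 575/504x_2^2 - 121/168x_1 + 2x_2 - 4679/504
  leading term x_2^2: no divisor's leading term divides it; move 575/504x_2^2 to the remainder.
  leading term x_1: no divisor's leading term divides it; move -121/168x_1 to the remainder.
  leading term x_2: no divisor's leading term divides it; move 2x_2 to the remainder.
  leading term 1: no divisor's leading term divides it; move -4679/504 to the remainder.
  remainder 575/504x_2^2 - 121/168x_1 + 2x_2 - 4679/504 ≠ 0; add h_5 = 575/504x_2^2 - 121/168x_1 + 2x_2 - 4679/504 to the basis.

S(f_2,f_3): lcm = x_1^2x_2. S = -115/84x_1x_2^2 - 5/4x_1^2 - 29/14x_1x_2 + 4/7x_2^2 + 157/12x_1 + 17/14x_2.
  leading term x_1x_2^2: subtract (575/336x_2)·f_2 from -115/84x_1x_2^2 - 5/4x_1^2 - 29/14x_1x_2 + 4/7x_2^2 + 157/12x_1 + 17/14x_2 → -2875/1008x_2^3 - 5/4x_1^2 - 1271/336x_1x_2 - 13/6x_2^2 + 157/12x_1 + 19279/1008x_2
  leading term x_2^3: subtract (-5/7)·h_4 from -2875/1008x_2^3 - 5/4x_1^2 - 1271/336x_1x_2 - 13/6x_2^2 + 157/12x_1 + 19279/1008x_2 → -5/4x_1^2 - 1271/336x_1x_2 + 22889/4032x_2^2 + 1507/192x_1 + 77/24x_2 - 111245/4032
  leading term x_1^2: subtract (-5/24)·f_1 from -5/4x_1^2 - 1271/336x_1x_2 + 22889/4032x_2^2 + 1507/192x_1 + 77/24x_2 - 111245/4032 → -447/112x_1x_2 + 22889/4032x_2^2 + 1187/192x_1 + 29/8x_2 - 128045/4032
  leading term x_1x_2: subtract (2235/448)·f_2 from -447/112x_1x_2 + 22889/4032x_2^2 + 1187/192x_1 + 29/8x_2 - 128045/4032 → -2659/1008x_2^2 + 401/336x_1 - 61/14x_2 + 20623/1008
  leading term x_2^2: subtract (-2659/1150)·h_5 from -2659/1008x_2^2 + 401/336x_1 - 61/14x_2 + 20623/1008 → -7597/16100x_1 + 2151/8050x_2 - 16201/16100
  leading term x_1: no divisor's leading term divides it; move -7597/16100x_1 to the remainder.
  leading term x_2: no divisor's leading term divides it; move 2151/8050x_2 to the remainder.
  leading term 1: no divisor's leading term divides it; move -16201/16100 to the remainder.
  remainder -7597/16100x_1 + 2151/8050x_2 - 16201/16100 ≠ 0; add h_6 = -7597/16100x_1 + 2151/8050x_2 - 16201/16100 to the basis.

S(f_2,h_5): lcm = x_1x_2^2. S = -25/12x_2^3 + 363/575x_1^2 - 6907/2300x_1x_2 - 2x_2^2 + 4679/575x_1 + 157/12x_2.
  leading term x_2^3: subtract (-12/23)·h_4 from -25/12x_2^3 + 363/575x_1^2 - 6907/2300x_1x_2 - 2x_2^2 + 4679/575x_1 + 157/12x_2 → 363/575x_1^2 - 6907/2300x_1x_2 + 179/48x_2^2 + 39689/9200x_1 + 67/46x_2 - 22249/1104
  leading term x_1^2: subtract (121/1150)·f_1 from 363/575x_1^2 - 6907/2300x_1x_2 + 179/48x_2^2 + 39689/9200x_1 + 67/46x_2 - 22249/1104 → -1333/460x_1x_2 + 179/48x_2^2 + 47433/9200x_1 + 1433/1150x_2 - 99629/5520
  leading term x_1x_2: subtract (1333/368)·f_2 from -1333/460x_1x_2 + 179/48x_2^2 + 47433/9200x_1 + 1433/1150x_2 - 99629/5520 → -637/276x_2^2 + 3527/2300x_1 - 2616/575x_2 + 27413/1380
  leading term x_2^2: subtract (-26754/13225)·h_5 from -637/276x_2^2 + 3527/2300x_1 - 2616/575x_2 + 27413/1380 → 1011/13225x_1 - 1332/2645x_2 + 14331/13225
  leading term x_1: subtract (-28308/174731)·h_6 from 1011/13225x_1 - 1332/2645x_2 + 14331/13225 → -2010726/4368275x_2 + 4021452/4368275
  leading term x_2: no divisor's leading term divides it; move -2010726/4368275x_2 to the remainder.
  leading term 1: no divisor's leading term divides it; move 4021452/4368275 to the remainder.
  remainder -2010726/4368275x_2 + 4021452/4368275 ≠ 0; add h_7 = -2010726/4368275x_2 + 4021452/4368275 to the basis.

The other S-polynomials (S(f_1,h_4), S(f_2,h_4), S(f_3,h_4), S(f_1,h_5), S(f_3,h_5), S(h_4,h_5), S(f_1,h_6), S(f_2,h_6), S(f_3,h_6), S(h_4,h_6), S(h_5,h_6), S(f_1,h_7), S(f_2,h_7), S(f_3,h_7), S(h_4,h_7), S(h_5,h_7), S(h_6,h_7)) all reduce to 0 modulo the current basis, so we have a Gröbner basis.
Inter-reduce: drop elements whose leading term is divisible by another's, tail-reduce, and make monic.
Reduced Gröbner basis: {x_1 + 1, x_2 - 2}.
Label its elements g_1 = x_1 + 1, g_2 = x_2 - 2.

Reduce p = -4x_1x_2 - 4x_2^2 - 1/2x_2 + 9 modulo G:
  leading term x_1x_2: subtract (-4x_2)·g_1 from -4x_1x_2 - 4x_2^2 - 1/2x_2 + 9 → -4x_2^2 + 7/2x_2 + 9
  leading term x_2^2: subtract (-4x_2)·g_2 from -4x_2^2 + 7/2x_2 + 9 → -9/2x_2 + 9
  leading term x_2: subtract (-9/2)·g_2 from -9/2x_2 + 9 → 0
  normal form = 0.
Since the normal form is 0, p ∈ I.

Ideal membership is decidable via reduction modulo a Gröbner basis.

-4x_1x_2 - 4x_2^2 - 1/2x_2 + 9 lies in I (it reduces to 0).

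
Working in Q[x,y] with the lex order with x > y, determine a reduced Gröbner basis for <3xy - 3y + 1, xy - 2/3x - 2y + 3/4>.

G = {x + 3/2y - 5/8, y^2 + 1/4y - 2/9}

The reduced Gröbner basis is the canonical form of the ideal for this ordering.

f_1 = 3xy - 3y + 1, LT = xy.
f_2 = xy - 2/3x - 2y + 3/4, LT = xy.

S(f_1,f_2): lcm = xy. S = 2/3x + y - 5/12.
  leading term x: no divisor's leading term divides it; move 2/3x to the remainder.
  leading term y: no divisor's leading term divides it; move y to the remainder.
  leading term 1: no divisor's leading term divides it; move -5/12 to the remainder.
  remainder 2/3x + y - 5/12 ≠ 0; add g_3 = 2/3x + y - 5/12 to the basis.

S(f_1,g_3): lcm = xy. S = -3/2y^2 - 3/8y + 1/3.
  leading term y^2: no divisor's leading term divides it; move -3/2y^2 to the remainder.
  leading term y: no divisor's leading term divides it; move -3/8y to the remainder.
  leading term 1: no divisor's leading term divides it; move 1/3 to the remainder.
  remainder -3/2y^2 - 3/8y + 1/3 ≠ 0; add g_4 = -3/2y^2 - 3/8y + 1/3 to the basis.

The other S-polynomials (S(f_2,g_3), S(f_1,g_4), S(f_2,g_4), S(g_3,g_4)) all reduce to 0 modulo the current basis, so we have a Gröbner basis.
Inter-reduce: drop elements whose leading term is divisible by another's, tail-reduce, and make monic.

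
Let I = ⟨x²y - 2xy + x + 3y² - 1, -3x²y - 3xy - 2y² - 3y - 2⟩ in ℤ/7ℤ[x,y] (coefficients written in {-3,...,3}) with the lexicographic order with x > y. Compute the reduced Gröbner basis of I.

G = {x - 3y³ + y² - 2y - 3, y⁴ - 3y³ - 3y - 3}

f_1 = x²y - 2xy + x + 3y² - 1, LT = x²y.
f_2 = -3x²y - 3xy - 2y² - 3y - 2, LT = x²y.

S(f_1,f_2): lcm = x²y. S = -3xy + x - y + 3.
  leading term xy: no divisor's leading term divides it; move -3xy to the remainder.
  leading term x: no divisor's leading term divides it; move x to the remainder.
  leading term y: no divisor's leading term divides it; move -y to the remainder.
  leading term 1: no divisor's leading term divides it; move 3 to the remainder.
  remainder -3xy + x - y + 3 ≠ 0; add g_3 = -3xy + x - y + 3 to the basis.

S(f_1,g_3): lcm = x²y. S = -2x² + 2x + 3y² - 1.
  leading term x²: no divisor's leading term divides it; move -2x² to the remainder.
  leading term x: no divisor's leading term divides it; move 2x to the remainder.
  leading term y²: no divisor's leading term divides it; move 3y² to the remainder.
  leading term 1: no divisor's leading term divides it; move -1 to the remainder.
  remainder -2x² + 2x + 3y² - 1 ≠ 0; add g_4 = -2x² + 2x + 3y² - 1 to the basis.

S(f_1,g_4): lcm = x²y. S = -xy + x - 2y³ + 3y² + 3y - 1.
  leading term xy: subtract (-2)·g_3 from -xy + x - 2y³ + 3y² + 3y - 1 → 3x - 2y³ + 3y² + y - 2
  leading term x: no divisor's leading term divides it; move 3x to the remainder.
  leading term y³: no divisor's leading term divides it; move -2y³ to the remainder.
  leading term y²: no divisor's leading term divides it; move 3y² to the remainder.
  leading term y: no divisor's leading term divides it; move y to the remainder.
  leading term 1: no divisor's leading term divides it; move -2 to the remainder.
  remainder 3x - 2y³ + 3y² + y - 2 ≠ 0; add g_5 = 3x - 2y³ + 3y² + y - 2 to the basis.

S(f_1,g_5): lcm = x²y. S = 3xy⁴ - xy³ + 2xy² + xy + x + 3y² - 1.
  leading term xy⁴: subtract (-y³)·g_3 from 3xy⁴ - xy³ + 2xy² + xy + x + 3y² - 1 → 2xy² + xy + x - y⁴ + 3y³ + 3y² - 1
  leading term xy²: subtract (-3y)·g_3 from 2xy² + xy + x - y⁴ + 3y³ + 3y² - 1 → -3xy + x - y⁴ + 3y³ + 2y - 1
  leading term xy: subtract (1)·g_3 from -3xy + x - y⁴ + 3y³ + 2y - 1 → -y⁴ + 3y³ + 3y + 3
  leading term y⁴: no divisor's leading term divides it; move -y⁴ to the remainder.
  leading term y³: no divisor's leading term divides it; move 3y³ to the remainder.
  leading term y: no divisor's leading term divides it; move 3y to the remainder.
  leading term 1: no divisor's leading term divides it; move 3 to the remainder.
  remainder -y⁴ + 3y³ + 3y + 3 ≠ 0; add g_6 = -y⁴ + 3y³ + 3y + 3 to the basis.

The other S-polynomials (S(f_2,g_3), S(f_2,g_4), S(g_3,g_4), S(f_2,g_5), S(g_3,g_5), S(g_4,g_5), S(f_1,g_6), S(f_2,g_6), S(g_3,g_6), S(g_4,g_6), S(g_5,g_6)) all reduce to 0 modulo the current basis, so we have a Gröbner basis.
Inter-reduce: drop elements whose leading term is divisible by another's, tail-reduce, and make monic.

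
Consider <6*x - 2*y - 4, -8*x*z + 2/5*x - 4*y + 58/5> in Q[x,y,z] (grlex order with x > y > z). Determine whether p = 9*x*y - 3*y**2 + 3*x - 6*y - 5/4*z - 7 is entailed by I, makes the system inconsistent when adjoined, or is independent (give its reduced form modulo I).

First compute the reduced Gröbner basis of I by Buchberger's algorithm.
f_1 = 6*x - 2*y - 4, LT = x.
f_2 = -8*x*z + 2/5*x - 4*y + 58/5, LT = x*z.

S(f_1,f_2): lcm = x*z. S = -1/3*y*z + 1/20*x - 1/2*y - 2/3*z + 29/20.
  leading term y*z: no divisor's leading term divides it; move -1/3*y*z to the remainder.
  leading term x: subtract (1/120)·f_1 from 1/20*x - 1/2*y - 2/3*z + 29/20 → -29/60*y - 2/3*z + 89/60
  leading term y: no divisor's leading term divides it; move -29/60*y to the remainder.
  leading term z: no divisor's leading term divides it; move -2/3*z to the remainder.
  leading term 1: no divisor's leading term divides it; move 89/60 to the remainder.
  remainder -1/3*y*z - 29/60*y - 2/3*z + 89/60 ≠ 0; add h_3 = -1/3*y*z - 29/60*y - 2/3*z + 89/60 to the basis.

S(f_1,h_3): leading monomials are coprime, so the S-polynomial reduces to 0 (Buchberger's first criterion).
S(f_2,h_3): lcm = x*y*z. S = -3/2*x*y - 2*x*z + 1/2*y**2 + 89/20*x - 29/20*y.
  leading term x*y: subtract (-1/4*y)·f_1 from -3/2*x*y - 2*x*z + 1/2*y**2 + 89/20*x - 29/20*y → -2*x*z + 89/20*x - 49/20*y
  leading term x*z: subtract (-1/3*z)·f_1 from -2*x*z + 89/20*x - 49/20*y → -2/3*y*z + 89/20*x - 49/20*y - 4/3*z
  leading term y*z: subtract (2)·h_3 from -2/3*y*z + 89/20*x - 49/20*y - 4/3*z → 89/20*x - 89/60*y - 89/30
  leading term x: subtract (89/120)·f_1 from 89/20*x - 89/60*y - 89/30 → 0
  remainder 0.

Every S-polynomial of the final basis reduces to 0, so we have a Gröbner basis.
Inter-reduce: drop elements whose leading term is divisible by another's, tail-reduce, and make monic.
Reduced Gröbner basis: {y*z + 29/20*y + 2*z - 89/20, x - 1/3*y - 2/3}.
Label its elements g_1 = y*z + 29/20*y + 2*z - 89/20, g_2 = x - 1/3*y - 2/3.

Reduce p = 9*x*y - 3*y**2 + 3*x - 6*y - 5/4*z - 7 modulo G:
  leading term x*y: subtract (9*y)·g_2 from 9*x*y - 3*y**2 + 3*x - 6*y - 5/4*z - 7 → 3*x - 5/4*z - 7
  leading term x: subtract (3)·g_2 from 3*x - 5/4*z - 7 → y - 5/4*z - 5
  leading term y: no divisor's leading term divides it; move y to the remainder.
  leading term z: no divisor's leading term divides it; move -5/4*z to the remainder.
  leading term 1: no divisor's leading term divides it; move -5 to the remainder.
  normal form = y - 5/4*z - 5.
The normal form is nonzero, so p ∉ I. Since p minus its normal form lies in I, I + (p) = I + (r) where r = y - 5/4*z - 5; decide whether this ideal is the whole ring.
Run Buchberger on G together with r (pairs among the g_i already reduce to 0 since G is a Gröbner basis):
g_1 = y*z + 29/20*y + 2*z - 89/20, LT = y*z.
g_2 = x - 1/3*y - 2/3, LT = x.
r = y - 5/4*z - 5, LT = y.

S(g_1,g_2): leading monomials are coprime, so the S-polynomial reduces to 0 (Buchberger's first criterion).
S(g_1,r): lcm = y*z. S = 5/4*z**2 + 29/20*y + 7*z - 89/20.
  leading term z**2: no divisor's leading term divides it; move 5/4*z**2 to the remainder.
  leading term y: subtract (29/20)·r from 29/20*y + 7*z - 89/20 → 141/16*z + 14/5
  leading term z: no divisor's leading term divides it; move 141/16*z to the remainder.
  leading term 1: no divisor's leading term divides it; move 14/5 to the remainder.
  remainder 5/4*z**2 + 141/16*z + 14/5 ≠ 0; add m_4 = 5/4*z**2 + 141/16*z + 14/5 to the basis.

S(g_2,r): leading monomials are coprime, so the S-polynomial reduces to 0 (Buchberger's first criterion).
S(g_1,m_4): lcm = y*z**2. S = -28/5*y*z + 2*z**2 - 56/25*y - 89/20*z.
  leading term y*z: subtract (-28/5)·g_1 from -28/5*y*z + 2*z**2 - 56/25*y - 89/20*z → 2*z**2 + 147/25*y + 27/4*z - 623/25
  leading term z**2: subtract (8/5)·m_4 from 2*z**2 + 147/25*y + 27/4*z - 623/25 → 147/25*y - 147/20*z - 147/5
  leading term y: subtract (147/25)·r from 147/25*y - 147/20*z - 147/5 → 0
  remainder 0.

S(g_2,m_4): leading monomials are coprime, so the S-polynomial reduces to 0 (Buchberger's first criterion).
S(r,m_4): leading monomials are coprime, so the S-polynomial reduces to 0 (Buchberger's first criterion).
Every S-polynomial of the final basis reduces to 0, so we have a Gröbner basis.
Inter-reduce: drop elements whose leading term is divisible by another's, tail-reduce, and make monic.
Reduced Gröbner basis: {z**2 + 141/20*z + 56/25, x - 5/12*z - 7/3, y - 5/4*z - 5}.
The reduced Gröbner basis of I + (p) is {z**2 + 141/20*z + 56/25, x - 5/12*z - 7/3, y - 5/4*z - 5} ≠ {1}, a proper ideal, so the enlarged system stays consistent: p is independent of I, with normal form y - 5/4*z - 5.

9*x*y - 3*y**2 + 3*x - 6*y - 5/4*z - 7 is independent of I; its normal form modulo I is y - 5/4*z - 5.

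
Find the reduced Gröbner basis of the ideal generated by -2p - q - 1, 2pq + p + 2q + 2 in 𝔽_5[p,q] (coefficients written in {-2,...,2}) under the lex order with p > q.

G = {p - 2q - 2, q² + 2q + 1}

f_1 = -2p - q - 1, LT = p.
f_2 = 2pq + p + 2q + 2, LT = pq.

S(f_1,f_2): lcm = pq. S = 2p - 2q² + 2q - 1.
  leading term p: subtract (-1)·f_1 from 2p - 2q² + 2q - 1 → -2q² + q - 2
  leading term q²: no divisor's leading term divides it; move -2q² to the remainder.
  leading term q: no divisor's leading term divides it; move q to the remainder.
  leading term 1: no divisor's leading term divides it; move -2 to the remainder.
  remainder -2q² + q - 2 ≠ 0; add g_3 = -2q² + q - 2 to the basis.

The other S-polynomials (S(f_1,g_3), S(f_2,g_3)) all reduce to 0 modulo the current basis, so we have a Gröbner basis.
Inter-reduce: drop elements whose leading term is divisible by another's, tail-reduce, and make monic.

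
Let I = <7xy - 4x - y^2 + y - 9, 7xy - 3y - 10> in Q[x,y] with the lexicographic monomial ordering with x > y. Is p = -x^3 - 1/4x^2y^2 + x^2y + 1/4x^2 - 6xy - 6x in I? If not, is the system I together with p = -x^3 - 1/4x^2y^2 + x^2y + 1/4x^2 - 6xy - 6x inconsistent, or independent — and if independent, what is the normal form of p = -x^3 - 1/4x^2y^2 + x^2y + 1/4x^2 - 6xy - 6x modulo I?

First compute the reduced Gröbner basis of I by Buchberger's algorithm.
f_1 = 7xy - 4x - y^2 + y - 9, LT = xy.
f_2 = 7xy - 3y - 10, LT = xy.

S(f_1,f_2): lcm = xy. S = -4/7x - 1/7y^2 + 4/7y + 1/7.
  leading term x: no divisor's leading term divides it; move -4/7x to the remainder.
  leading term y^2: no divisor's leading term divides it; move -1/7y^2 to the remainder.
  leading term y: no divisor's leading term divides it; move 4/7y to the remainder.
  leading term 1: no divisor's leading term divides it; move 1/7 to the remainder.
  remainder -4/7x - 1/7y^2 + 4/7y + 1/7 ≠ 0; add h_3 = -4/7x - 1/7y^2 + 4/7y + 1/7 to the basis.

S(f_1,h_3): lcm = xy. S = -4/7x - 1/4y^3 + 6/7y^2 + 11/28y - 9/7.
  leading term x: subtract (1)·h_3 from -4/7x - 1/4y^3 + 6/7y^2 + 11/28y - 9/7 → -1/4y^3 + y^2 - 5/28y - 10/7
  leading term y^3: no divisor's leading term divides it; move -1/4y^3 to the remainder.
  leading term y^2: no divisor's leading term divides it; move y^2 to the remainder.
  leading term y: no divisor's leading term divides it; move -5/28y to the remainder.
  leading term 1: no divisor's leading term divides it; move -10/7 to the remainder.
  remainder -1/4y^3 + y^2 - 5/28y - 10/7 ≠ 0; add h_4 = -1/4y^3 + y^2 - 5/28y - 10/7 to the basis.

The other S-polynomials (S(f_2,h_3), S(f_1,h_4), S(f_2,h_4), S(h_3,h_4)) all reduce to 0 modulo the current basis, so we have a Gröbner basis.
Inter-reduce: drop elements whose leading term is divisible by another's, tail-reduce, and make monic.
Reduced Gröbner basis: {x + 1/4y^2 - y - 1/4, y^3 - 4y^2 + 5/7y + 40/7}.
Label its elements g_1 = x + 1/4y^2 - y - 1/4, g_2 = y^3 - 4y^2 + 5/7y + 40/7.

Reduce p = -x^3 - 1/4x^2y^2 + x^2y + 1/4x^2 - 6xy - 6x modulo G:
  leading term x^3: subtract (-x^2)·g_1 from -x^3 - 1/4x^2y^2 + x^2y + 1/4x^2 - 6xy - 6x → -6xy - 6x
  leading term xy: subtract (-6y)·g_1 from -6xy - 6x → -6x + 3/2y^3 - 6y^2 - 3/2y
  leading term x: subtract (-6)·g_1 from -6x + 3/2y^3 - 6y^2 - 3/2y → 3/2y^3 - 9/2y^2 - 15/2y - 3/2
  leading term y^3: subtract (3/2)·g_2 from 3/2y^3 - 9/2y^2 - 15/2y - 3/2 → 3/2y^2 - 60/7y - 141/14
  leading term y^2: no divisor's leading term divides it; move 3/2y^2 to the remainder.
  leading term y: no divisor's leading term divides it; move -60/7y to the remainder.
  leading term 1: no divisor's leading term divides it; move -141/14 to the remainder.
  normal form = 3/2y^2 - 60/7y - 141/14.
The normal form is nonzero, so p ∉ I. Since p minus its normal form lies in I, I + (p) = I + (r) where r = 3/2y^2 - 60/7y - 141/14; decide whether this ideal is the whole ring.
Run Buchberger on G together with r (pairs among the g_i already reduce to 0 since G is a Gröbner basis):
g_1 = x + 1/4y^2 - y - 1/4, LT = x.
g_2 = y^3 - 4y^2 + 5/7y + 40/7, LT = y^3.
r = 3/2y^2 - 60/7y - 141/14, LT = y^2.

S(g_2,r): lcm = y^3. S = 12/7y^2 + 52/7y + 40/7.
  leading term y^2: subtract (8/7)·r from 12/7y^2 + 52/7y + 40/7 → 844/49y + 844/49
  leading term y: no divisor's leading term divides it; move 844/49y to the remainder.
  leading term 1: no divisor's leading term divides it; move 844/49 to the remainder.
  remainder 844/49y + 844/49 ≠ 0; add m_4 = 844/49y + 844/49 to the basis.

The other S-polynomials (S(g_1,g_2), S(g_1,r), S(g_1,m_4), S(g_2,m_4), S(r,m_4)) all reduce to 0 modulo the current basis, so we have a Gröbner basis.
Inter-reduce: drop elements whose leading term is divisible by another's, tail-reduce, and make monic.
Reduced Gröbner basis: {x + 1, y + 1}.
The reduced Gröbner basis of I + (p) is {x + 1, y + 1} ≠ {1}, a proper ideal, so the enlarged system stays consistent: p is independent of I, with normal form 3/2y^2 - 60/7y - 141/14.

The remainder on division by a Gröbner basis is unique — it is the normal form.

-x^3 - 1/4x^2y^2 + x^2y + 1/4x^2 - 6xy - 6x is independent of I; its normal form modulo I is 3/2y^2 - 60/7y - 141/14.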